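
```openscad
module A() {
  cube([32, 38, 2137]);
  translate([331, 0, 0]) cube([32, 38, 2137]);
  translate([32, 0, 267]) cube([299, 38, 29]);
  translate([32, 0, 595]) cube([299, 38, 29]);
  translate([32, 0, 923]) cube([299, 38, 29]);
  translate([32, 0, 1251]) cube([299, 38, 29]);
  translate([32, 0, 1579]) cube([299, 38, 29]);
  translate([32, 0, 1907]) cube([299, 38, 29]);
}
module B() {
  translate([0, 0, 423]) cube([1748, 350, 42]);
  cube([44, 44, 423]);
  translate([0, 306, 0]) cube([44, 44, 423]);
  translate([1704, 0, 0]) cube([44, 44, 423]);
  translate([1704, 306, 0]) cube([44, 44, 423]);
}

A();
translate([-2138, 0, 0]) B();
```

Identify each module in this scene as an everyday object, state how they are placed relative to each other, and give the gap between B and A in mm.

The bench's nearest face is 390 mm from the ladder's −x face.

A is a ladder. B is a bench. The bench is on the floor beside the ladder on its −x side. The gap between the bench and the ladder is 390 mm.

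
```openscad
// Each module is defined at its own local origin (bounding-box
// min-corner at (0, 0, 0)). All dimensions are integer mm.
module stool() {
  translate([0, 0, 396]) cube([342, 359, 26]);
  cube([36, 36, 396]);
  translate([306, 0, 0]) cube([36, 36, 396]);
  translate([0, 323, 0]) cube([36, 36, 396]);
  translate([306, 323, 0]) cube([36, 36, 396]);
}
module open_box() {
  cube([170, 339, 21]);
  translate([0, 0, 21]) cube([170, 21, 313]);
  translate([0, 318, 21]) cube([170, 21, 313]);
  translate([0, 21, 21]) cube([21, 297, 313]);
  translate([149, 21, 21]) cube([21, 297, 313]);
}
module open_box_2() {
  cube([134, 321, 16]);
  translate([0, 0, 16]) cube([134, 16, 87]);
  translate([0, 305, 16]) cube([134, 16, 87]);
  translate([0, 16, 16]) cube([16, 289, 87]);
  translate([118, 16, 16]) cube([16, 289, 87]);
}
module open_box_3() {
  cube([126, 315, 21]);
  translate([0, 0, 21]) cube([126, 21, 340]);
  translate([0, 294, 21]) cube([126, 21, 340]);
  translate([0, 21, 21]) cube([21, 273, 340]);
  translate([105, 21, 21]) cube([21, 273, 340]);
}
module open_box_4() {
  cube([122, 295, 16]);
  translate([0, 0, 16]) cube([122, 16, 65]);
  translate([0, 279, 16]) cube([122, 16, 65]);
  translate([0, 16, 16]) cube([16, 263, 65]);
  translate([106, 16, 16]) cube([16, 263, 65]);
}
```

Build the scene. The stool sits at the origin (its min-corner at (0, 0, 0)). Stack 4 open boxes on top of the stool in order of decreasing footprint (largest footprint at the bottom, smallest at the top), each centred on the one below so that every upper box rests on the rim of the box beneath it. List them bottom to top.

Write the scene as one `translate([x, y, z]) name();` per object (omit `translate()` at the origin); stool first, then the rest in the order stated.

stool();
translate([86, 10, 422]) open_box();
translate([104, 19, 756]) open_box_2();
translate([108, 22, 859]) open_box_3();
translate([110, 32, 1220]) open_box_4();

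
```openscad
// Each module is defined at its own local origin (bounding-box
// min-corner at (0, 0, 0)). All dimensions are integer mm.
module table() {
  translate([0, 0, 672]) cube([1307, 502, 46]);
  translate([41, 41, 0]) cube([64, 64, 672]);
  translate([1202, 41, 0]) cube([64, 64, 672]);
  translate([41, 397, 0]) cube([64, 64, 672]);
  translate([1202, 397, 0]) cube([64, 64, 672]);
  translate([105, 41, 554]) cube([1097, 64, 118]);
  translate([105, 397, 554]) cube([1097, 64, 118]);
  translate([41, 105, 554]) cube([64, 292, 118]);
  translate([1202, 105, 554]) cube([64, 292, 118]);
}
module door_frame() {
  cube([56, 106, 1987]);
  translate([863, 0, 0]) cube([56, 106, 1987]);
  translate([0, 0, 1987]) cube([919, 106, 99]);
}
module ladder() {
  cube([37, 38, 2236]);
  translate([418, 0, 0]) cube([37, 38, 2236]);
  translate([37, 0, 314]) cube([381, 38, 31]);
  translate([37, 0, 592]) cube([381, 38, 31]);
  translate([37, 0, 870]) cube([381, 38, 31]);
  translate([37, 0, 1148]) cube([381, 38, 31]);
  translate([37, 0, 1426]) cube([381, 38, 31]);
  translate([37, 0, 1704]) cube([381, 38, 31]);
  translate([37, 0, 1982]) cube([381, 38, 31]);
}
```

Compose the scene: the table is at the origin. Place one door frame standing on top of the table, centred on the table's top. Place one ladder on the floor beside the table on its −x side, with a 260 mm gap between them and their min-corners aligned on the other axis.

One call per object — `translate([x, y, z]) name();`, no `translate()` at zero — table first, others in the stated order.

table();
translate([194, 198, 718]) door_frame();
translate([-715, 0, 0]) ladder();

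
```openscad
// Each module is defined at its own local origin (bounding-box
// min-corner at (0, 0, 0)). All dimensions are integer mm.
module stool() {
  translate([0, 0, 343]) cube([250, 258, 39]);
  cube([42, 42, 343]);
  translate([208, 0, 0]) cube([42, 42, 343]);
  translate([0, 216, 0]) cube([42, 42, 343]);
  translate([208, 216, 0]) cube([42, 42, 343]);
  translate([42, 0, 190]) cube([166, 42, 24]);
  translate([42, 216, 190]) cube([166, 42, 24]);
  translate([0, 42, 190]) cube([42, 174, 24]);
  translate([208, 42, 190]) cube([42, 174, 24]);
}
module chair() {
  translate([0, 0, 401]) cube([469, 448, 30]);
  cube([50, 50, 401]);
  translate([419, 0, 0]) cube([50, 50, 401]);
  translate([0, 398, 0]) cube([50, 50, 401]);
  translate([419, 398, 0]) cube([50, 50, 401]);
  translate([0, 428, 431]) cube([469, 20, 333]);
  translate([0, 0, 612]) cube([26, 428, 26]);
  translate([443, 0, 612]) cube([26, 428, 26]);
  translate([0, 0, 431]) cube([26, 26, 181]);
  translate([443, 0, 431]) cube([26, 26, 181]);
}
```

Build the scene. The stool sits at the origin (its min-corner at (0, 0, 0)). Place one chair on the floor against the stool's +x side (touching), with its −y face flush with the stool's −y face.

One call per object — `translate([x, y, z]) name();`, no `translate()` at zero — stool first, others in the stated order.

stool();
translate([250, 0, 0]) chair();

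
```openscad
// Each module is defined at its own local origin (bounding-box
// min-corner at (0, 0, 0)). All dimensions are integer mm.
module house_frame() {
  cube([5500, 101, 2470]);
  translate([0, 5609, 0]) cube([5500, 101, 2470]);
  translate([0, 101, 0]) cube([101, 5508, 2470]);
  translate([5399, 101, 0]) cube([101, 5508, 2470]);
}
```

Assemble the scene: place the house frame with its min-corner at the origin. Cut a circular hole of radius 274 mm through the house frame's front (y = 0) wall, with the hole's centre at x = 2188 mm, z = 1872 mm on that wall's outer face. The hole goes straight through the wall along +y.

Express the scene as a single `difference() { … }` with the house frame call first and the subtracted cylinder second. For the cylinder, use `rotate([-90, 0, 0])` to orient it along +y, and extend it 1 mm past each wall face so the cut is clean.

difference() {
  house_frame();
  translate([2188, -1, 1872]) rotate([-90, 0, 0]) cylinder(h = 103, r = 274);
}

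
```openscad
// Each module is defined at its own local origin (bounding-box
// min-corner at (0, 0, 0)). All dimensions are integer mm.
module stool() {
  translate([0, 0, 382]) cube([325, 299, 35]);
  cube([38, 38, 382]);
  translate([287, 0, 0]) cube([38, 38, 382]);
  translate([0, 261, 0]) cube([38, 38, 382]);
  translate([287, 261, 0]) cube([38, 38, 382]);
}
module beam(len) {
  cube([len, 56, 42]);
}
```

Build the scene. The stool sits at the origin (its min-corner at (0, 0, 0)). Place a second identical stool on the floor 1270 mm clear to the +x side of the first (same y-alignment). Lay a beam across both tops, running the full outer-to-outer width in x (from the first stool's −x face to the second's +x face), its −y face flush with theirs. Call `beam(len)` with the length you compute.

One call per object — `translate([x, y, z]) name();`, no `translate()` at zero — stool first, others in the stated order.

stool();
translate([1595, 0, 0]) stool();
translate([0, 0, 417]) beam(1920);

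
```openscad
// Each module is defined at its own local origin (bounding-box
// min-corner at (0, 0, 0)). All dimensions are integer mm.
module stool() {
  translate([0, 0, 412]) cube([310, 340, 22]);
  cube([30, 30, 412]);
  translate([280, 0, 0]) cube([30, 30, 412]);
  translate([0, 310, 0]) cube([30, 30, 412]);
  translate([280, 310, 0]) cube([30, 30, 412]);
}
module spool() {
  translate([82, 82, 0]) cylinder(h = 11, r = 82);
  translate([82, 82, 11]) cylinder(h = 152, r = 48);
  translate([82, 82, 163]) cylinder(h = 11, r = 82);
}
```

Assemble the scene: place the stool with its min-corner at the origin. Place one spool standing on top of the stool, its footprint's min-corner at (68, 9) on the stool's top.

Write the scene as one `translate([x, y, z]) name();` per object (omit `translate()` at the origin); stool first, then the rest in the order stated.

stool();
translate([68, 9, 434]) spool();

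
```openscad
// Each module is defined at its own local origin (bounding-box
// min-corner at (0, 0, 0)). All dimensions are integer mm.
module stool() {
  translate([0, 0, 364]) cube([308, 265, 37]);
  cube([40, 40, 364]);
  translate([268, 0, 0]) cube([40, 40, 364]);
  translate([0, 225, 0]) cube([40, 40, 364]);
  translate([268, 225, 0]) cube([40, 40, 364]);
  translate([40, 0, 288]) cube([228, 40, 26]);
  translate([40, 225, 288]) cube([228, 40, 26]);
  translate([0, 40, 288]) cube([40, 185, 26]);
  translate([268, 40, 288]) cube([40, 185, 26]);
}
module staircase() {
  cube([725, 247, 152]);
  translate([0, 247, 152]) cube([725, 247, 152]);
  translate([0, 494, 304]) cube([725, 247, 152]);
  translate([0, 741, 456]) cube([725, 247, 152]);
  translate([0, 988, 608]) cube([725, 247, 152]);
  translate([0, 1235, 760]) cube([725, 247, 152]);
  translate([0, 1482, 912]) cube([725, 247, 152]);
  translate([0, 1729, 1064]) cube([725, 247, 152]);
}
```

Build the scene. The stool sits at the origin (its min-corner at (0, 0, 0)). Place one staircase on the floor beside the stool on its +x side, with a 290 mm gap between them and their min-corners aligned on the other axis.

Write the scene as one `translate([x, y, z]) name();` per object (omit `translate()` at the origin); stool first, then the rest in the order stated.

stool();
translate([598, 0, 0]) staircase();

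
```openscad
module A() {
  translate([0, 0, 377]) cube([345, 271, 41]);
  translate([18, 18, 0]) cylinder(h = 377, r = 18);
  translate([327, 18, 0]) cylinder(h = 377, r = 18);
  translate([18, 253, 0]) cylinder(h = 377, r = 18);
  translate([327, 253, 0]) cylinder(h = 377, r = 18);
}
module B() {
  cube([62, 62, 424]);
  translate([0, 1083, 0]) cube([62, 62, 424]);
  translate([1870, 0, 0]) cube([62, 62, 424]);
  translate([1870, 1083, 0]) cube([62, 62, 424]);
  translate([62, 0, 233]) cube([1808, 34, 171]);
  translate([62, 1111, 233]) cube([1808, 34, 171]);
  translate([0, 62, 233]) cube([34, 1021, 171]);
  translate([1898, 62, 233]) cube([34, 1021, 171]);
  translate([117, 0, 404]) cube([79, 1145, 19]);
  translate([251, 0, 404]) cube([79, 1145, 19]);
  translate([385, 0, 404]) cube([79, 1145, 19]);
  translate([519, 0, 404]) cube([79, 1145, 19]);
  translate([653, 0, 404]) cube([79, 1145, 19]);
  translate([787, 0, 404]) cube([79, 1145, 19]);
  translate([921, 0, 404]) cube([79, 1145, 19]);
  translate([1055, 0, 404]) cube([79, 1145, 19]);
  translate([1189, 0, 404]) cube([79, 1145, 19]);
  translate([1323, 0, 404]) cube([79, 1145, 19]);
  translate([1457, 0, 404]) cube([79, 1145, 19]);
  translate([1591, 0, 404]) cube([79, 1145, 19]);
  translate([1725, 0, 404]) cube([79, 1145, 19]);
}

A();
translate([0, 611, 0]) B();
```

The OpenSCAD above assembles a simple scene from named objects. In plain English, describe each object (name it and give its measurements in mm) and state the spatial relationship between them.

A is a four-legged stool. The seat is 345×271 mm, 41 mm thick, top at z = 418 mm. It stands on four round legs, each 36 mm in diameter, from z = 0 to the seat underside, each leg's axis is inset half a diameter from the nearest pair of seat edges (so the leg's bounding box is flush with the corner).

B is a bed frame 1932 mm long (x) by 1145 mm wide (y). Four 62×62 mm corner posts, 424 mm tall, at the corners of the footprint. Four rails of 34 mm thickness and 171 mm height run between adjacent posts with their undersides at z = 233 mm, their outer faces flush with the outside of the frame (the two x-running rails run between the posts' inner faces; the two y-running rails run between the posts' inner faces). 13 slats, each 79 mm wide (x) and 19 mm thick, lie across the top of the two x-running rails, running the full 1145 mm width of the frame in y; the slats are evenly spaced along x between the inner faces of the end posts with equal gaps (rounded down to the nearest mm) at the −x end and between each pair — any rounding remainder accumulates at the +x end.

The bed frame is on the floor beside the stool on its +y side.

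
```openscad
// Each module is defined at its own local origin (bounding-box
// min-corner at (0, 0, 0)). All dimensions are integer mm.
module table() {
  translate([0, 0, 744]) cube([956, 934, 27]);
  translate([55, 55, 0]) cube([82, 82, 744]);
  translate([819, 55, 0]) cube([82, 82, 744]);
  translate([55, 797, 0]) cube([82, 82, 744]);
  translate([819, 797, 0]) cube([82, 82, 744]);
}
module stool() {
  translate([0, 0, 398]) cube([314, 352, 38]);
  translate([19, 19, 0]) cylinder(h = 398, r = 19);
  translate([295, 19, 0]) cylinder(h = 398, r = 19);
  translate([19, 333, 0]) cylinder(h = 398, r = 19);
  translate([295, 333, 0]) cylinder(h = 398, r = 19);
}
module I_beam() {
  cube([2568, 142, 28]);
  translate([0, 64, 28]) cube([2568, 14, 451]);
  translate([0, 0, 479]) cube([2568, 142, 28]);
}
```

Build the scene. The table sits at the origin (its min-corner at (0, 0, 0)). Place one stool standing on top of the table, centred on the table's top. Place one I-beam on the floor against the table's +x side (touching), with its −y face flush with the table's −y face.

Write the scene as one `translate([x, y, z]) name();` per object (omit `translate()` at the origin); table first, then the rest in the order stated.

table();
translate([321, 291, 771]) stool();
translate([956, 0, 0]) I_beam();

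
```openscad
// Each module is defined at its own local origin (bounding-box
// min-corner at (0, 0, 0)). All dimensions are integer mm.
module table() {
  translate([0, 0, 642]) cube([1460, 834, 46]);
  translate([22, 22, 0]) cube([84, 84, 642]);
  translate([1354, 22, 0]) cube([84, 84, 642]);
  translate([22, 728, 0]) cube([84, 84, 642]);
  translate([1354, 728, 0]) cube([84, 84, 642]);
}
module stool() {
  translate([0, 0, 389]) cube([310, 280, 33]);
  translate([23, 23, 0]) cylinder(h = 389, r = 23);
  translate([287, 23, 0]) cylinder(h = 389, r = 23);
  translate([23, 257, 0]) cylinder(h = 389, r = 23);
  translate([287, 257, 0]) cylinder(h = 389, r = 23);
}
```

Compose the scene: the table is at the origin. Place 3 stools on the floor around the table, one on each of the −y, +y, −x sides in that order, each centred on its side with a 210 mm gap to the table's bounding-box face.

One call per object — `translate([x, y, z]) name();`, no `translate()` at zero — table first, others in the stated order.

table();
translate([575, -490, 0]) stool();
translate([575, 1044, 0]) stool();
translate([-520, 277, 0]) stool();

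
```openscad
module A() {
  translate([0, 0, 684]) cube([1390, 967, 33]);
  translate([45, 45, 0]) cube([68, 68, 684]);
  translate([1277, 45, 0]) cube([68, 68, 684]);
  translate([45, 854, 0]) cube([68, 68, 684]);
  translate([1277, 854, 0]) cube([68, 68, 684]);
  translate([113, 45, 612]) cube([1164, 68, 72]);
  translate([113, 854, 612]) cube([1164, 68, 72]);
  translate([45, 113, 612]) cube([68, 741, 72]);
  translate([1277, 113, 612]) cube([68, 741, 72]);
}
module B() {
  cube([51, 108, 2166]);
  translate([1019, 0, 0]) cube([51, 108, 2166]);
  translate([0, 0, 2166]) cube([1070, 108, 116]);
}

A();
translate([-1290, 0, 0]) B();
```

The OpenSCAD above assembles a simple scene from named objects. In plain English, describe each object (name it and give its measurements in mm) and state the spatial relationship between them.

A is a rectangular dining table. The top is 1390×967×33 mm with its upper surface at z = 717 mm. It stands on four 68×68 mm square legs, each inset 45 mm from the nearest pair of top edges, running from the floor to the underside of the top. Four apron rails, 68 mm thick and 72 mm tall, run between adjacent legs with their top edges flush with the underside of the top and their outer faces flush with the legs' outer faces.

B is a rectangular door frame: two vertical jambs of 51×108 mm section, 2166 mm tall, with a clear opening 968 mm wide between their inner faces. A header 116 mm tall and 108 mm deep lies on top of the jambs and spans the full outside width.

The door frame is on the floor beside the table on its −x side.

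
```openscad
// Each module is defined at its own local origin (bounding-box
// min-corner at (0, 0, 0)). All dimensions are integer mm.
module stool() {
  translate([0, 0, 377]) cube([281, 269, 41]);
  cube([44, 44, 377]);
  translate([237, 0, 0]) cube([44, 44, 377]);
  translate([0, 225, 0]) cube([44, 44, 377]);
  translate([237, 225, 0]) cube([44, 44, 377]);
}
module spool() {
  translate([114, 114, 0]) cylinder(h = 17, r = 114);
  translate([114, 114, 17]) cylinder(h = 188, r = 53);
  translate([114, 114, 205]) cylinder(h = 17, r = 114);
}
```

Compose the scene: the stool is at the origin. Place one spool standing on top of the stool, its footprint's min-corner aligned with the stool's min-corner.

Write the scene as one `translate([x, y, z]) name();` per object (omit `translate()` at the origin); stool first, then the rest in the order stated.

stool();
translate([0, 0, 418]) spool();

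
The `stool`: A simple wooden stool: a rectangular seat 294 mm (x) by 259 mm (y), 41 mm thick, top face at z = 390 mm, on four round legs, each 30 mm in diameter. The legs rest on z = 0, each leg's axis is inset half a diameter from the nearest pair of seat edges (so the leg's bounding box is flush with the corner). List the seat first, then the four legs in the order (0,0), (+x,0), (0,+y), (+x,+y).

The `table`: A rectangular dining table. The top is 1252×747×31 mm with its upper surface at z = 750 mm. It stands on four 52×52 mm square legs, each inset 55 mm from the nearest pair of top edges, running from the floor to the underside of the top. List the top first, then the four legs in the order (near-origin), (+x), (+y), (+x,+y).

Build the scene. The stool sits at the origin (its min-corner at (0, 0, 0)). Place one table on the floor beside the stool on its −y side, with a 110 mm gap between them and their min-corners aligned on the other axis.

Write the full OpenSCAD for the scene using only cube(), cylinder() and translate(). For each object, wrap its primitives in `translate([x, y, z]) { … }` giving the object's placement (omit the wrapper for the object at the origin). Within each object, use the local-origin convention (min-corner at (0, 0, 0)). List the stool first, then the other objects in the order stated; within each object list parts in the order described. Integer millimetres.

translate([0, 0, 349]) cube([294, 259, 41]);
translate([15, 15, 0]) cylinder(h = 349, r = 15);
translate([279, 15, 0]) cylinder(h = 349, r = 15);
translate([15, 244, 0]) cylinder(h = 349, r = 15);
translate([279, 244, 0]) cylinder(h = 349, r = 15);
translate([0, -857, 0]) {
  translate([0, 0, 719]) cube([1252, 747, 31]);
  translate([55, 55, 0]) cube([52, 52, 719]);
  translate([1145, 55, 0]) cube([52, 52, 719]);
  translate([55, 640, 0]) cube([52, 52, 719]);
  translate([1145, 640, 0]) cube([52, 52, 719]);
}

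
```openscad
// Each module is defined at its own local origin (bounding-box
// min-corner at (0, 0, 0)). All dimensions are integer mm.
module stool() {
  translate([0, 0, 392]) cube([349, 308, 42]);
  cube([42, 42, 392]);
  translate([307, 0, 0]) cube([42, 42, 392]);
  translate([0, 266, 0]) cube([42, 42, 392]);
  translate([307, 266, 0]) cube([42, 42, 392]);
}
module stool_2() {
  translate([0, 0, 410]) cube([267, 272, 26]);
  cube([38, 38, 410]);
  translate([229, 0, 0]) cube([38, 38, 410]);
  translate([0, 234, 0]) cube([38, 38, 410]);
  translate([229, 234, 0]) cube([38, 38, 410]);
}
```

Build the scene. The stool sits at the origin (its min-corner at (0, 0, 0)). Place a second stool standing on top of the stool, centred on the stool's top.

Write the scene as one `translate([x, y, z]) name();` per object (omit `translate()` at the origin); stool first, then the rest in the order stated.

stool();
translate([41, 18, 434]) stool_2();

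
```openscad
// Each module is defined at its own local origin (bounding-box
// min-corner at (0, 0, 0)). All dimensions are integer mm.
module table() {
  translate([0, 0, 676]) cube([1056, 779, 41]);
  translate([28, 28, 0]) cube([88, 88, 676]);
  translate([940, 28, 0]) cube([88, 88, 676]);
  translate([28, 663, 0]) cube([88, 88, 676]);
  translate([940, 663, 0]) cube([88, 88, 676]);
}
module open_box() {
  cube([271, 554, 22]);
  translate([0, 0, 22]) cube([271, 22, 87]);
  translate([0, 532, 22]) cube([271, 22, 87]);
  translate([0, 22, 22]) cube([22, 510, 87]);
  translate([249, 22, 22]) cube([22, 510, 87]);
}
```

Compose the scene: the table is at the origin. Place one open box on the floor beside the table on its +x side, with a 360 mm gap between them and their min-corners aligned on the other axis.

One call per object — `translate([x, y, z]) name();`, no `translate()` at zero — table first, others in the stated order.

table();
translate([1416, 0, 0]) open_box();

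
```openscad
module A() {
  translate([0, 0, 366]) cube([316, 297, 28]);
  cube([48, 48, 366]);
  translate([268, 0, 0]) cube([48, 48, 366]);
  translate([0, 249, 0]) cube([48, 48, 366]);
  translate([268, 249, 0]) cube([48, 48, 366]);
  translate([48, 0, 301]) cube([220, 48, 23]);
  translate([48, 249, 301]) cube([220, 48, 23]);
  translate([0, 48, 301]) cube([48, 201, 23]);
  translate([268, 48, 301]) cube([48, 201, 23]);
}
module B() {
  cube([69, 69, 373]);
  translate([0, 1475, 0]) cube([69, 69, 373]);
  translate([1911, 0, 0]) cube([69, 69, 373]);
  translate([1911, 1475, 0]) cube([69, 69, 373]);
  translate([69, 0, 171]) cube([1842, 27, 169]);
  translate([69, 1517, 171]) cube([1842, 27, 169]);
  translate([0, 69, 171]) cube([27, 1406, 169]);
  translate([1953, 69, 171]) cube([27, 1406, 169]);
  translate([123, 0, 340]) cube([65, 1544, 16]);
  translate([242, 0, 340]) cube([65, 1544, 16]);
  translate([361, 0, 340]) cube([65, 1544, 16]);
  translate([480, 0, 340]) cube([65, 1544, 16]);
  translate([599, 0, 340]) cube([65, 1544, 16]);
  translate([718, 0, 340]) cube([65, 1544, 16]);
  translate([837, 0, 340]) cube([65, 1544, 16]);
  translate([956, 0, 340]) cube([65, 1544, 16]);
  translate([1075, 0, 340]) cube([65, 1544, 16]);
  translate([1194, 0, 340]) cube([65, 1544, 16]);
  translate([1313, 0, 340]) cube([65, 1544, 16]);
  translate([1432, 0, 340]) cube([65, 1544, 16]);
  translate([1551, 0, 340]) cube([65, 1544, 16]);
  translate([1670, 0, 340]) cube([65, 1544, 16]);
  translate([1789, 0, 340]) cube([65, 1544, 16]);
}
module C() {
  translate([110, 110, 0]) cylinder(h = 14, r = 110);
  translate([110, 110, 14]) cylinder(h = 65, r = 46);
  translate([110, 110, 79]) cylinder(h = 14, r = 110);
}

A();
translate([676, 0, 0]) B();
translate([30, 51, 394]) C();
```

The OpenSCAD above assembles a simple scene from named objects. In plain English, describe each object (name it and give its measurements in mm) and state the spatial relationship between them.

A is a four-legged stool. The seat is a 316×297×28 mm slab whose top surface is at z = 394 mm; four square legs, each 48×48 mm in cross-section, run from the floor (z = 0) to the underside of the seat, each flush with a corner of the seat. Four stretchers, 48 mm wide and 23 mm tall, connect adjacent legs with their undersides at z = 301 mm, each running between the inner faces of the legs it joins and aligned with the legs' outer faces on the other axis.

B is a bed frame 1980 mm long (x) by 1544 mm wide (y). Four 69×69 mm corner posts, 373 mm tall, at the corners of the footprint. Four rails of 27 mm thickness and 169 mm height run between adjacent posts with their undersides at z = 171 mm, their outer faces flush with the outside of the frame (the two x-running rails run between the posts' inner faces; the two y-running rails run between the posts' inner faces). 15 slats, each 65 mm wide (x) and 16 mm thick, lie across the top of the two x-running rails, running the full 1544 mm width of the frame in y; the slats are evenly spaced along x between the inner faces of the end posts with equal gaps (rounded down to the nearest mm) at the −x end and between each pair — any rounding remainder accumulates at the +x end.

C is a spool: two coaxial disc flanges of radius 110 mm and thickness 14 mm, joined by a core cylinder of radius 46 mm and height 65 mm. The lower flange rests on z = 0 and the three cylinders share a vertical axis.

The bed frame is on the floor beside the stool on its +x side. The spool is on top of the stool.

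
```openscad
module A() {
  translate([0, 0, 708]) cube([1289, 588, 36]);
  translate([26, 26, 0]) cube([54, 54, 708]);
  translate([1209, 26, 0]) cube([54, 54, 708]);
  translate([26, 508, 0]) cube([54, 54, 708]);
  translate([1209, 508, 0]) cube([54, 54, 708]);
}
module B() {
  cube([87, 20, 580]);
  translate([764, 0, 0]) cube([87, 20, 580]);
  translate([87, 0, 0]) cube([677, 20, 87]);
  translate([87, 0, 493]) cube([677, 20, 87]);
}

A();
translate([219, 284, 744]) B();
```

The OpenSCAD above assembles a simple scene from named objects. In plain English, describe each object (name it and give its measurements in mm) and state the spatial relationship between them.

A is a rectangular dining table. The top is 1289×588×36 mm with its upper surface at z = 744 mm. It stands on four 54×54 mm square legs, each inset 26 mm from the nearest pair of top edges, running from the floor to the underside of the top.

B is a rectangular picture frame lying in the x–z plane (depth along y). The opening is 677 mm wide (x) by 406 mm tall (z), surrounded by a border 87 mm wide on all four sides. The frame is 20 mm deep and is made of two full-height vertical stiles with two horizontal rails fitted between them.

The picture frame is on top of the table, centred.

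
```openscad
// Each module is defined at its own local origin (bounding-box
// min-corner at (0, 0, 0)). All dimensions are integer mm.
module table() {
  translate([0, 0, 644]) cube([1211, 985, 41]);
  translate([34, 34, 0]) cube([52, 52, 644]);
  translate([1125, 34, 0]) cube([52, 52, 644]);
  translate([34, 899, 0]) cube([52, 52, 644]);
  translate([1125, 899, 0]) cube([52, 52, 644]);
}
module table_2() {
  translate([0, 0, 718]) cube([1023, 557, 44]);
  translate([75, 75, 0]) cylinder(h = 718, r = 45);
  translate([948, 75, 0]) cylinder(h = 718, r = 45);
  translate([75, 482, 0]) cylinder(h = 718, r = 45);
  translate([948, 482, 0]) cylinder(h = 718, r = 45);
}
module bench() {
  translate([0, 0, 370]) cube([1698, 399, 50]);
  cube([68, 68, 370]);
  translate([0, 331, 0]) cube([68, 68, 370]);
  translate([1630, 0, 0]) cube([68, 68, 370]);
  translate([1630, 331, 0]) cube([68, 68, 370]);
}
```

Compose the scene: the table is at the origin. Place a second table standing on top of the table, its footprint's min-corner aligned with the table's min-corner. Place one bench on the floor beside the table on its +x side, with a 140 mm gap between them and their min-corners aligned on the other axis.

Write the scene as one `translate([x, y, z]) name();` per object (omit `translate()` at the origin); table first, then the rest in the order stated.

table();
translate([0, 0, 685]) table_2();
translate([1351, 0, 0]) bench();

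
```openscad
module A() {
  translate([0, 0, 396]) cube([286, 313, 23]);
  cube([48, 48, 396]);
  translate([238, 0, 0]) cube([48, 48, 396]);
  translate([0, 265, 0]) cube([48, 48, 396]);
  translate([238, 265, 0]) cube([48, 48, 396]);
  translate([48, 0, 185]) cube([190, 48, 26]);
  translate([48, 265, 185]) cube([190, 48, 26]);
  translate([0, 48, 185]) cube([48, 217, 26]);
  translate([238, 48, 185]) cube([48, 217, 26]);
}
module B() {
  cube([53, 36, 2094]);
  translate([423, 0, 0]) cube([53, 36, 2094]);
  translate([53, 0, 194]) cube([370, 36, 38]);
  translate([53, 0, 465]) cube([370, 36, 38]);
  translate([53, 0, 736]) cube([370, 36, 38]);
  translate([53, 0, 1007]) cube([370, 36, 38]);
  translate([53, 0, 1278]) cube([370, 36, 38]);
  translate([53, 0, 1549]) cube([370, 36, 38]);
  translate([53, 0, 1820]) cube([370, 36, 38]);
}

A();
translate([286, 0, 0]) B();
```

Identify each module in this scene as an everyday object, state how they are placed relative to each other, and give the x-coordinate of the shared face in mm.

The stool's +x face and the ladder's −x face are both at x = 286 mm.

A is a stool. B is a ladder. The ladder is against the stool's +x side, with their −y faces flush. The x-coordinate of the shared face is 286 mm.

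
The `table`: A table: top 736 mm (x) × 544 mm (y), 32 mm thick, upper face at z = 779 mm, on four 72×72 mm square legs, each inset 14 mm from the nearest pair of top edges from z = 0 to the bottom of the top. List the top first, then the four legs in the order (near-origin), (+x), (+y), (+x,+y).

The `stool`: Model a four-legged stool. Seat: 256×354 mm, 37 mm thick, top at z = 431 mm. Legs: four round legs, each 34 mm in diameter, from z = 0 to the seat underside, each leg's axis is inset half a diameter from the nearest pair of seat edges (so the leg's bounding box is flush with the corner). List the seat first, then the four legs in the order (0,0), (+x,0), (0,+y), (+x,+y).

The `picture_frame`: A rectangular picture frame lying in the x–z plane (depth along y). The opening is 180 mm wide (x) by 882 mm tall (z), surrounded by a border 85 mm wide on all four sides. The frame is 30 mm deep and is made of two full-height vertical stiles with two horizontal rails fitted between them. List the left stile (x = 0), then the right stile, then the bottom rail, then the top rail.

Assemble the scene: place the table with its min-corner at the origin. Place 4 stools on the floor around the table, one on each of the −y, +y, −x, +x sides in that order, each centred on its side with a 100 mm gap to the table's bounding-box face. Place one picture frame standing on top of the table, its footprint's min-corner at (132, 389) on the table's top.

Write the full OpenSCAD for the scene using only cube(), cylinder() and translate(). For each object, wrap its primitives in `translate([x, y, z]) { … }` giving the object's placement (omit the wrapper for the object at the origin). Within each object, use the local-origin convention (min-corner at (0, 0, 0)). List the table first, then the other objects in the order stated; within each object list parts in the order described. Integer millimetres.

translate([0, 0, 747]) cube([736, 544, 32]);
translate([14, 14, 0]) cube([72, 72, 747]);
translate([650, 14, 0]) cube([72, 72, 747]);
translate([14, 458, 0]) cube([72, 72, 747]);
translate([650, 458, 0]) cube([72, 72, 747]);
translate([240, -454, 0]) {
  translate([0, 0, 394]) cube([256, 354, 37]);
  translate([17, 17, 0]) cylinder(h = 394, r = 17);
  translate([239, 17, 0]) cylinder(h = 394, r = 17);
  translate([17, 337, 0]) cylinder(h = 394, r = 17);
  translate([239, 337, 0]) cylinder(h = 394, r = 17);
}
translate([240, 644, 0]) {
  translate([0, 0, 394]) cube([256, 354, 37]);
  translate([17, 17, 0]) cylinder(h = 394, r = 17);
  translate([239, 17, 0]) cylinder(h = 394, r = 17);
  translate([17, 337, 0]) cylinder(h = 394, r = 17);
  translate([239, 337, 0]) cylinder(h = 394, r = 17);
}
translate([-356, 95, 0]) {
  translate([0, 0, 394]) cube([256, 354, 37]);
  translate([17, 17, 0]) cylinder(h = 394, r = 17);
  translate([239, 17, 0]) cylinder(h = 394, r = 17);
  translate([17, 337, 0]) cylinder(h = 394, r = 17);
  translate([239, 337, 0]) cylinder(h = 394, r = 17);
}
translate([836, 95, 0]) {
  translate([0, 0, 394]) cube([256, 354, 37]);
  translate([17, 17, 0]) cylinder(h = 394, r = 17);
  translate([239, 17, 0]) cylinder(h = 394, r = 17);
  translate([17, 337, 0]) cylinder(h = 394, r = 17);
  translate([239, 337, 0]) cylinder(h = 394, r = 17);
}
translate([132, 389, 779]) {
  cube([85, 30, 1052]);
  translate([265, 0, 0]) cube([85, 30, 1052]);
  translate([85, 0, 0]) cube([180, 30, 85]);
  translate([85, 0, 967]) cube([180, 30, 85]);
}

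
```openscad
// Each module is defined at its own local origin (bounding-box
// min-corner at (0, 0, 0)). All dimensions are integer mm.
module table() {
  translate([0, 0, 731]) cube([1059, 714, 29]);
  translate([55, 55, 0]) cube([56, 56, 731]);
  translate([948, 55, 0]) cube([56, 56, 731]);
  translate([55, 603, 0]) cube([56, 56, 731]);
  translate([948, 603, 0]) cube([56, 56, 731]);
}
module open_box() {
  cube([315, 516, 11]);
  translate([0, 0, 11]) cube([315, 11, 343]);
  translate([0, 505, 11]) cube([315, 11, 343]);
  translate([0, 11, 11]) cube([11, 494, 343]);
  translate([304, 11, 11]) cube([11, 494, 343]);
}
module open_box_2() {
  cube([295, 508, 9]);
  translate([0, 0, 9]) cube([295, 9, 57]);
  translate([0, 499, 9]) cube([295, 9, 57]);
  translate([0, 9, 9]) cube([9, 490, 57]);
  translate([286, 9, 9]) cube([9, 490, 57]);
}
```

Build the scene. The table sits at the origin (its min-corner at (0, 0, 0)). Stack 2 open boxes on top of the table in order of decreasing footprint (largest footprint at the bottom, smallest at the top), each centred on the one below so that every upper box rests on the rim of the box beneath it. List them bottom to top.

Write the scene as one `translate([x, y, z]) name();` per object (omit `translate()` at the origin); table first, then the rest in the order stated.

table();
translate([372, 99, 760]) open_box();
translate([382, 103, 1114]) open_box_2();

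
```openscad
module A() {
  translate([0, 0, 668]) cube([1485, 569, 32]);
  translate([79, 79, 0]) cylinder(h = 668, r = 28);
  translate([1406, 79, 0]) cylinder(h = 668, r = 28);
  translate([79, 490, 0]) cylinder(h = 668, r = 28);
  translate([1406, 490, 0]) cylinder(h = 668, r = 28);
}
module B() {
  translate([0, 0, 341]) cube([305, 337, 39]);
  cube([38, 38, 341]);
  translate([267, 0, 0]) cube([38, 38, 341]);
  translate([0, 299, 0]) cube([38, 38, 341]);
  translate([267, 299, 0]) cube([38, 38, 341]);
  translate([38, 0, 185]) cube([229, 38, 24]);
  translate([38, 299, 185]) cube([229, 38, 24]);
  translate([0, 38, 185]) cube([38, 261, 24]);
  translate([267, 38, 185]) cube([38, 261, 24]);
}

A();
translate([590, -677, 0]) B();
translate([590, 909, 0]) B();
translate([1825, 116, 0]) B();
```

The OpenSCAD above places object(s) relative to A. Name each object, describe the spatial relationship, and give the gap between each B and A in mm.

Each stool's nearest face is 340 mm from the table's bounding box.

A is a table. B is a stool. Three stools sit around the table at the −y, +y, +x sides. The gap between each stool and the table is 340 mm.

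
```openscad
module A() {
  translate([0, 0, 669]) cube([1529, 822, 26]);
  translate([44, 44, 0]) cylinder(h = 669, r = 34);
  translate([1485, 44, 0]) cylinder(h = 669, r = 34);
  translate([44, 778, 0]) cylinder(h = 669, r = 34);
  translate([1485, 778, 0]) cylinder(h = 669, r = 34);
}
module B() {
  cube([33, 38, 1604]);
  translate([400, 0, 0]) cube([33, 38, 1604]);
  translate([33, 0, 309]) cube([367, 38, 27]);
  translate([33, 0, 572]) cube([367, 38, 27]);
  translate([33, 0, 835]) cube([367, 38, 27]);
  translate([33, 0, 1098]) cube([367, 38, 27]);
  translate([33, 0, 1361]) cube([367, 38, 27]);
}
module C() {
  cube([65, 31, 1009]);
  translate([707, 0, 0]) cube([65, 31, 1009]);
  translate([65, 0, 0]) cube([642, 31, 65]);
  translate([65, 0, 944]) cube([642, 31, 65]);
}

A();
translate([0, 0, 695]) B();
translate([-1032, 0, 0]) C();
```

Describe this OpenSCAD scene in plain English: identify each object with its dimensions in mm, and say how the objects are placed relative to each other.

A is a table with a 1529×822 mm rectangular top, 26 mm thick, top surface at z = 695 mm, supported by four round legs of 68 mm diameter, each leg's bounding box inset 10 mm from the nearest pair of top edges, running from the floor.

B is a straight ladder. Two 33×38 mm vertical rails, 1604 mm tall, stand 433 mm apart (outside-to-outside) with their front faces coplanar on the −y side. 5 rungs, each 38 mm deep and 27 mm tall, span between the inner faces of the rails, front faces flush with the rails. The lowest rung's underside is at z = 309 mm and rungs are spaced 263 mm apart (underside to underside).

C is a rectangular picture frame lying in the x–z plane (depth along y). The opening is 642 mm wide (x) by 879 mm tall (z), surrounded by a border 65 mm wide on all four sides. The frame is 31 mm deep and is made of two full-height vertical stiles with two horizontal rails fitted between them.

The ladder is on top of the table. The picture frame is on the floor beside the table on its −x side.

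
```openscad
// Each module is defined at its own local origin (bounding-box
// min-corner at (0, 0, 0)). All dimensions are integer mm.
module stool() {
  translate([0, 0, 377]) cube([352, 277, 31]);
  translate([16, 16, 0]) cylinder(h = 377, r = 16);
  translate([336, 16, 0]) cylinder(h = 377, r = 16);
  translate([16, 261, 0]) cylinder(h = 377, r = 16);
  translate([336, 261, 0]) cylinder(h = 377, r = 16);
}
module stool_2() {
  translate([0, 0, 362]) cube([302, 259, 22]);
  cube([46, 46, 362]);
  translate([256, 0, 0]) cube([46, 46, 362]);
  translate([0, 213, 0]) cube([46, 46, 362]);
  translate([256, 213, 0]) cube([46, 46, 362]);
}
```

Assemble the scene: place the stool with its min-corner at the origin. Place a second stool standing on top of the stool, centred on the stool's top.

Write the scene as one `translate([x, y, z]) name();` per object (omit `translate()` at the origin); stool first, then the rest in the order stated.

stool();
translate([25, 9, 408]) stool_2();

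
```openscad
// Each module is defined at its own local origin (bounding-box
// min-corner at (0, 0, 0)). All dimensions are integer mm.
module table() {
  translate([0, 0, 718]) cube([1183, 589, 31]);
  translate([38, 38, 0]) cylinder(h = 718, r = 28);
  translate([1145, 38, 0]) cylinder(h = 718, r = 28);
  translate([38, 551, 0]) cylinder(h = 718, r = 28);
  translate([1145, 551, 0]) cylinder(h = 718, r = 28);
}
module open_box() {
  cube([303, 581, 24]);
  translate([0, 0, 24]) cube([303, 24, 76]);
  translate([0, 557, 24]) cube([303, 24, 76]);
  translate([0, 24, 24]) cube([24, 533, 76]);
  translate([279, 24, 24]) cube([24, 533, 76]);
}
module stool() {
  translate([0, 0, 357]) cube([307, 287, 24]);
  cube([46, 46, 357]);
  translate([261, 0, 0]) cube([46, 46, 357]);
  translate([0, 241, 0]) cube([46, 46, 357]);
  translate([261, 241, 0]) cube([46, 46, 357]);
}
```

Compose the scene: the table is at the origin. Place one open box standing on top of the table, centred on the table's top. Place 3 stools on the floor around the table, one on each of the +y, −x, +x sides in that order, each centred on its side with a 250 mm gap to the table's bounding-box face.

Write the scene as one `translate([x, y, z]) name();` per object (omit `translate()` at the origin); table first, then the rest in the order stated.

table();
translate([440, 4, 749]) open_box();
translate([438, 839, 0]) stool();
translate([-557, 151, 0]) stool();
translate([1433, 151, 0]) stool();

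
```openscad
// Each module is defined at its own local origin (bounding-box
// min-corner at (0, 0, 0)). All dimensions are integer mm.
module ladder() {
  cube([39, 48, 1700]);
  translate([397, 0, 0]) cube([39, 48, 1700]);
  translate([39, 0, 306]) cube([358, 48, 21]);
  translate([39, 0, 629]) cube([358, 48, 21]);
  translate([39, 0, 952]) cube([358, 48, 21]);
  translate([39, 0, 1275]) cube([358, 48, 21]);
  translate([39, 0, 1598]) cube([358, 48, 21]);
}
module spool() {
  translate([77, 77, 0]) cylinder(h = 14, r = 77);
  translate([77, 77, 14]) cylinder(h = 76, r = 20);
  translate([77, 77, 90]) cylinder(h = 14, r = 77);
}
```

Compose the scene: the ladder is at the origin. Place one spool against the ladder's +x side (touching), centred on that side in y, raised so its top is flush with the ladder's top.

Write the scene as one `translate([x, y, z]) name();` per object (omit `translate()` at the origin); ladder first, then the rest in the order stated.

ladder();
translate([436, -53, 1596]) spool();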